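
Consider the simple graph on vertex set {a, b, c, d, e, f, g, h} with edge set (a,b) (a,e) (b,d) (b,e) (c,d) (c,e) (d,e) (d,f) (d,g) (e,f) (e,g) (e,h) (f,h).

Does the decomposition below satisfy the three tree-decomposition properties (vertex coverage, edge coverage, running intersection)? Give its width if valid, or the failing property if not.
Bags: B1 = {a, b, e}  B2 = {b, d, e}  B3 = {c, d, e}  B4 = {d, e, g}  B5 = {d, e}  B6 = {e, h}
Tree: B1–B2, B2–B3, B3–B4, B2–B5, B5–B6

A tree decomposition must satisfy three properties: every vertex lies in some bag; for every edge, both endpoints lie together in some bag; and for every vertex, the bags containing it form a connected subtree. Here vertex f appears in no bag, so the decomposition is invalid.

No — vertex f appears in no bag.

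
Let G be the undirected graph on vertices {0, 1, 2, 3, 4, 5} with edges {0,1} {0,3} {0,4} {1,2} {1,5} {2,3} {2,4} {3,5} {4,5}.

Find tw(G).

3

A width-3 tree decomposition is:
Bags: B1 = {1, 2, 3, 4}  B2 = {1, 3, 4, 5}  B3 = {0, 1, 3, 4}
Tree: B1–B2, B2–B3
Every bag has size at most 4, so the width is 4 − 1 = 3 and tw(G) ≤ 3. For the lower bound: the 4 vertex sets {2,3}, {4,5}, {1}, {0} are disjoint, each induces a connected subgraph, and every pair is joined by at least one edge of G. Contracting each set to a single vertex therefore yields K_{4} as a minor, and since treewidth is minor-monotone, tw(G) ≥ tw(K_{4}) = 3. The upper and lower bounds meet at 3, so that is the treewidth.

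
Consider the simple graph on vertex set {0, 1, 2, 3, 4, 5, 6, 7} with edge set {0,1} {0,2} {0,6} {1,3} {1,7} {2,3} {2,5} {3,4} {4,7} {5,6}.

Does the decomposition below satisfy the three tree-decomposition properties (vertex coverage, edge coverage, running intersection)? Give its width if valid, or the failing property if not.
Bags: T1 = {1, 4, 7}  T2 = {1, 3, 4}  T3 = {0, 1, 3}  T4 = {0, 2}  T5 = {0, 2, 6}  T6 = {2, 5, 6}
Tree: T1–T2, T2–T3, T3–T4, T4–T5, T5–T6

No — edge (3,2) lies in no bag.

A tree decomposition must satisfy three properties: every vertex lies in some bag; for every edge, both endpoints lie together in some bag; and for every vertex, the bags containing it form a connected subtree. Here edge (3,2) lies in no bag, so the decomposition is invalid.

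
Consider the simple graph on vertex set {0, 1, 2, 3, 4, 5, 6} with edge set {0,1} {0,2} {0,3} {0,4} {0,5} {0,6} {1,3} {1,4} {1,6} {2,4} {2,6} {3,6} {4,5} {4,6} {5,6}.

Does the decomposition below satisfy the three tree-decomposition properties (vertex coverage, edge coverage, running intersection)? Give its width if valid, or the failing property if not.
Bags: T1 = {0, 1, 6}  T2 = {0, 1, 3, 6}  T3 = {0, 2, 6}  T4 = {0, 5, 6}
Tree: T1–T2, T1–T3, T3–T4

A tree decomposition must satisfy three properties: every vertex lies in some bag; for every edge, both endpoints lie together in some bag; and for every vertex, the bags containing it form a connected subtree. Here vertex 4 appears in no bag, so the decomposition is invalid.

No — vertex 4 appears in no bag.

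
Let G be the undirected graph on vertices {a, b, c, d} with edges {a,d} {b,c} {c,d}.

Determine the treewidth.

A width-1 tree decomposition is:
Bags: B1 = {a, d}  B2 = {c, d}  B3 = {b, c}
Tree: B1–B2, B2–B3
Each bag holds 2 vertices, so the decomposition has width 1, which upper-bounds the treewidth. G has an edge, so its treewidth is at least 1. The upper and lower bounds meet at 1, so that is the treewidth.

1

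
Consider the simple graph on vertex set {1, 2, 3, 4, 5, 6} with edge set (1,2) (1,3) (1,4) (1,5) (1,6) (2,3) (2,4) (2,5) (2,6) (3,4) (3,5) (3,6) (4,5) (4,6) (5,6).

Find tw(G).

5

A width-5 tree decomposition is:
Bags: B1 = {1, 2, 3, 4, 5, 6}
Tree: (single bag)
A single bag containing all 6 vertices is trivially a valid decomposition of width 5. For the lower bound, the 6 vertices {1, 2, 3, 4, 5, 6} are pairwise adjacent, and any tree decomposition puts a clique entirely inside one bag — forcing width ≥ 5. The upper and lower bounds meet at 5, so that is the treewidth.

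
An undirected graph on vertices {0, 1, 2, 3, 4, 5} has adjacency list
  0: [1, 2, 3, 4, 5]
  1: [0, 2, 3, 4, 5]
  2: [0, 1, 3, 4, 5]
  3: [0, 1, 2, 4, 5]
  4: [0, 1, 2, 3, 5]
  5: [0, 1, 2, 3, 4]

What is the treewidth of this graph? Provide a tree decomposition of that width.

With just one bag of size 6, the width is 6 − 1 = 5, so tw(G) ≤ 5. On the other hand G contains the 6-clique {0, 1, 2, 3, 4, 5}. A clique must lie in a single bag of any decomposition, so no decomposition can have width below 5. Therefore the treewidth is 5.

Treewidth 5.
One such decomposition:
Bags: B1 = {0, 1, 2, 3, 4, 5}
Tree: (single bag)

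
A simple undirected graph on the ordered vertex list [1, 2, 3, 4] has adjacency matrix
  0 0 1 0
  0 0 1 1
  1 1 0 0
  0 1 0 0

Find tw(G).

1

A width-1 tree decomposition is:
Bags: B1 = {1, 3}  B2 = {2, 3}  B3 = {2, 4}
Tree: B1–B2, B2–B3
The largest bag has 2 vertices, giving width 1; this decomposition certifies tw(G) ≤ 1. Since G has at least one edge (e.g. 1–3), it is not an edgeless graph, so tw(G) ≥ 1. Hence tw(G) = 1 exactly.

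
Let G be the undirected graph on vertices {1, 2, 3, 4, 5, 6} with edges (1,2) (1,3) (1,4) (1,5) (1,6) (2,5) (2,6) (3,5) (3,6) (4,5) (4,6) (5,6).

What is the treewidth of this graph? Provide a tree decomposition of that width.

Treewidth 3.
One such decomposition:
Bags: B1 = {1, 4, 5, 6}  B2 = {1, 2, 5, 6}  B3 = {1, 3, 5, 6}
Tree: B1–B2, B1–B3

Every bag has size at most 4, so the width is 4 − 1 = 3 and tw(G) ≤ 3. On the other hand G contains the 4-clique {1, 2, 5, 6}. A clique must lie in a single bag of any decomposition, so no decomposition can have width below 3. The upper and lower bounds meet at 3, so that is the treewidth.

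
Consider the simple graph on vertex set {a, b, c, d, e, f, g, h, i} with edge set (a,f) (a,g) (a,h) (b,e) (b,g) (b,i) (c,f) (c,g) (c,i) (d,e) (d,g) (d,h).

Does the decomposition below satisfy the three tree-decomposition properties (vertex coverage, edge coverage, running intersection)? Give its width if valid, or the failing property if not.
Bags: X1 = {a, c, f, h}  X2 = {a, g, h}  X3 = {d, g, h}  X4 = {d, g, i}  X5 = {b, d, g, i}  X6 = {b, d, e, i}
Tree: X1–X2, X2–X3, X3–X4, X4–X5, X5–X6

A tree decomposition must satisfy three properties: every vertex lies in some bag; for every edge, both endpoints lie together in some bag; and for every vertex, the bags containing it form a connected subtree. Here edge (c,g) lies in no bag, so the decomposition is invalid.

No — edge (c,g) lies in no bag.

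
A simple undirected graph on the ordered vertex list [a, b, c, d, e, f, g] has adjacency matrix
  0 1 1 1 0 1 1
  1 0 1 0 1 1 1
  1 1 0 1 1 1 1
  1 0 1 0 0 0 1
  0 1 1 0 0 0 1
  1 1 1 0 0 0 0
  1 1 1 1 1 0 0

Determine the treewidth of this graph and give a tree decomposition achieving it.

Every bag has size at most 4, so the width is 4 − 1 = 3 and tw(G) ≤ 3. Conversely, {b, c, e, g} is a clique of size 4, and the vertices of any clique must share a bag in every tree decomposition; so some bag has ≥ 4 vertices and tw(G) ≥ 3. Hence tw(G) = 3 exactly.

Treewidth 3.
Bags: B1 = {a, b, c, g}  B2 = {a, b, c, f}  B3 = {a, c, d, g}  B4 = {b, c, e, g}
Tree: B1–B2, B1–B3, B1–B4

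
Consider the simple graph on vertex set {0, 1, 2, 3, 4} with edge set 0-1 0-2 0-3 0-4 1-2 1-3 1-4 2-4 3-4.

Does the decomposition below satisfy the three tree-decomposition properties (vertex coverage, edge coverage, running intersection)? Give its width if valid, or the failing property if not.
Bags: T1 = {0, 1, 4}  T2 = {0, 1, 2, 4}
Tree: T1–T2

A tree decomposition must satisfy three properties: every vertex lies in some bag; for every edge, both endpoints lie together in some bag; and for every vertex, the bags containing it form a connected subtree. Here vertex 3 appears in no bag, so the decomposition is invalid.

No — vertex 3 appears in no bag.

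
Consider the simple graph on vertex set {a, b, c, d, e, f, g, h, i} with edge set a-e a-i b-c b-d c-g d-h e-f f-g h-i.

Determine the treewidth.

2

A width-2 tree decomposition is:
Bags: B1 = {b, d, h}  B2 = {b, c, h}  B3 = {c, g, h}  B4 = {f, g, h}  B5 = {e, f, h}  B6 = {a, e, h}  B7 = {a, h, i}
Tree: B1–B2, B2–B3, B3–B4, B4–B5, B5–B6, B6–B7
Each bag holds 3 vertices, so the decomposition has width 2, which upper-bounds the treewidth. The edges h–d–b–c–g–f–e–a–i–h form a cycle, so G is not a tree and its treewidth is at least 2. Therefore the treewidth is 2.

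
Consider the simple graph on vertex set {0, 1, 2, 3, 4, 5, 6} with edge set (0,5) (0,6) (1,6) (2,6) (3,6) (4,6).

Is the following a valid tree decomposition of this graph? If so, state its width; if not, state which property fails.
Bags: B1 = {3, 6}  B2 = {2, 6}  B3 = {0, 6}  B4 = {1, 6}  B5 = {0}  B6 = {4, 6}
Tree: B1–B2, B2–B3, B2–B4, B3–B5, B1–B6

No — vertex 5 appears in no bag.

A tree decomposition must satisfy three properties: every vertex lies in some bag; for every edge, both endpoints lie together in some bag; and for every vertex, the bags containing it form a connected subtree. Here vertex 5 appears in no bag, so the decomposition is invalid.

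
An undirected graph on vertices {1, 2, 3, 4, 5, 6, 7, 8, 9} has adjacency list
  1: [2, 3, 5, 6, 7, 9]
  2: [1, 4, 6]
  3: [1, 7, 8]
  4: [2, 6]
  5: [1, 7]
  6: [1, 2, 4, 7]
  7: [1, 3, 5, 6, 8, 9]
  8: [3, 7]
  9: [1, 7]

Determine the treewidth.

A width-2 tree decomposition is:
Bags: B1 = {1, 6, 7}  B2 = {1, 3, 7}  B3 = {3, 7, 8}  B4 = {1, 2, 6}  B5 = {2, 4, 6}  B6 = {1, 5, 7}  B7 = {1, 7, 9}
Tree: B1–B2, B2–B3, B1–B4, B4–B5, B1–B6, B2–B7
Every bag has size at most 3, so the width is 3 − 1 = 2 and tw(G) ≤ 2. On the other hand G contains the 3-clique {3, 7, 8}. A clique must lie in a single bag of any decomposition, so no decomposition can have width below 2. The upper and lower bounds meet at 2, so that is the treewidth.

2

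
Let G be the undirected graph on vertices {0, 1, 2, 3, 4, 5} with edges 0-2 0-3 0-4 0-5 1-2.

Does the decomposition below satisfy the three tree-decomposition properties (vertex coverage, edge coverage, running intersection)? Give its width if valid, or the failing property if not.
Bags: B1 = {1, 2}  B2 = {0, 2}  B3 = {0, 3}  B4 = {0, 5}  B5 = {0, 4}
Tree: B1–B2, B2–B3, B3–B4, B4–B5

Checking the three conditions: (i) the bags cover all of {0, 1, 2, 3, 4, 5}; (ii) for each edge, some bag contains both endpoints; (iii) the bags containing any fixed vertex form a subtree. All hold, so the decomposition is valid with width 2 − 1 = 1.

Yes; width 1.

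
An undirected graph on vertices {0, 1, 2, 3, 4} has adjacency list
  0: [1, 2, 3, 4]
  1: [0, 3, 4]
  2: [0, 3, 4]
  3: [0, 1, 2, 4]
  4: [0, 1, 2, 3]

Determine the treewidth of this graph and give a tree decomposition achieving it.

Treewidth 3.
One such decomposition:
Bags: B1 = {0, 2, 3, 4}  B2 = {0, 1, 3, 4}
Tree: B1–B2

Each bag holds 4 vertices, so the decomposition has width 3, which upper-bounds the treewidth. Conversely, {0, 1, 3, 4} is a clique of size 4, and the vertices of any clique must share a bag in every tree decomposition; so some bag has ≥ 4 vertices and tw(G) ≥ 3. Hence tw(G) = 3 exactly.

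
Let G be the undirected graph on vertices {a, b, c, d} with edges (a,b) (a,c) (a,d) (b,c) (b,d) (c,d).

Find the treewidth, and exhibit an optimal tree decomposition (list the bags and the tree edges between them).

Treewidth 3.
Bags: B1 = {a, b, c, d}
Tree: (single bag)

A single bag containing all 4 vertices is trivially a valid decomposition of width 3. Conversely, {a, b, c, d} is a clique of size 4, and the vertices of any clique must share a bag in every tree decomposition; so some bag has ≥ 4 vertices and tw(G) ≥ 3. Combining the bounds, tw(G) = 3.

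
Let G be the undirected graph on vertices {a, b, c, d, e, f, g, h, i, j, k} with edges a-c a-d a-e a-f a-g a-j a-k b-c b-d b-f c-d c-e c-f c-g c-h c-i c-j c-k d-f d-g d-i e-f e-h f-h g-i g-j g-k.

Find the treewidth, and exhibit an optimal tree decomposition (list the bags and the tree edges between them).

The largest bag has 4 vertices, giving width 3; this decomposition certifies tw(G) ≤ 3. On the other hand G contains the 4-clique {c, e, f, h}. A clique must lie in a single bag of any decomposition, so no decomposition can have width below 3. Hence tw(G) = 3 exactly.

Treewidth 3.
Bags: B1 = {a, c, d, f}  B2 = {b, c, d, f}  B3 = {a, c, d, g}  B4 = {a, c, g, j}  B5 = {a, c, g, k}  B6 = {a, c, e, f}  B7 = {c, e, f, h}  B8 = {c, d, g, i}
Tree: B1–B2, B1–B3, B3–B4, B4–B5, B1–B6, B6–B7, B3–B8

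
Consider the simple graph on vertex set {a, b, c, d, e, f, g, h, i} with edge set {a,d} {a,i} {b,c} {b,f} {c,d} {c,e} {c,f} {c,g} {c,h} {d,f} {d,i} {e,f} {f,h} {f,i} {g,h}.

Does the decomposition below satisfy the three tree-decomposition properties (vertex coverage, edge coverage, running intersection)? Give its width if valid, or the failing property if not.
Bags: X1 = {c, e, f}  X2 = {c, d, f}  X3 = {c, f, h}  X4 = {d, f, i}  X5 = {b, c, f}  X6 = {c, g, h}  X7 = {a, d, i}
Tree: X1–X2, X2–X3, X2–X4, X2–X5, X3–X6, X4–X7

Vertex coverage: the bags together contain {a, b, c, d, e, f, g, h, i}, the full vertex set. Edge coverage: each edge of G has both endpoints in at least one bag. Running intersection: for every vertex, the bags containing it form a connected subtree. All three properties hold, so this is a valid tree decomposition of width max|bag| − 1 = 2, and hence tw(G) ≤ 2.

Yes; width 2.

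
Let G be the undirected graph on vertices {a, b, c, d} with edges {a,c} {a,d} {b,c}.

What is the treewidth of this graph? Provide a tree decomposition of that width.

Every bag has size at most 2, so the width is 2 − 1 = 1 and tw(G) ≤ 1. Any graph with an edge has treewidth ≥ 1, and G has the edge d–a. Combining the bounds, tw(G) = 1.

Treewidth 1.
One optimal decomposition is:
Bags: B1 = {a, d}  B2 = {a, c}  B3 = {b, c}
Tree: B1–B2, B2–B3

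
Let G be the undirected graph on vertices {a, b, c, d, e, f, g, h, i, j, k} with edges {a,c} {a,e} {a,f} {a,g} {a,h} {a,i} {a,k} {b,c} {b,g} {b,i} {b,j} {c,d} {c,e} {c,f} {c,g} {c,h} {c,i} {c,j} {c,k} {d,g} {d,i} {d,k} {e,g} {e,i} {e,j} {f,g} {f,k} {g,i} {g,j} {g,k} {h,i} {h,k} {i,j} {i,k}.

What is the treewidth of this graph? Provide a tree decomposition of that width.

Treewidth 4.
One optimal decomposition is:
Bags: B1 = {a, c, g, i, k}  B2 = {a, c, h, i, k}  B3 = {a, c, e, g, i}  B4 = {c, e, g, i, j}  B5 = {c, d, g, i, k}  B6 = {a, c, f, g, k}  B7 = {b, c, g, i, j}
Tree: B1–B2, B1–B3, B3–B4, B1–B5, B1–B6, B4–B7

The largest bag has 5 vertices, giving width 4; this decomposition certifies tw(G) ≤ 4. For the lower bound, the 5 vertices {a, c, f, g, k} are pairwise adjacent, and any tree decomposition puts a clique entirely inside one bag — forcing width ≥ 4. Therefore the treewidth is 4.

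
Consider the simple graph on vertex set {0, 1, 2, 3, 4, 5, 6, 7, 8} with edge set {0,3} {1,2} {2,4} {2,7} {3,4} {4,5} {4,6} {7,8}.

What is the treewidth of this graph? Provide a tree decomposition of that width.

Each bag holds 2 vertices, so the decomposition has width 1, which upper-bounds the treewidth. G has an edge, so its treewidth is at least 1. Hence tw(G) = 1 exactly.

Treewidth 1.
Bags: B1 = {2, 4}  B2 = {4, 6}  B3 = {4, 5}  B4 = {2, 7}  B5 = {7, 8}  B6 = {3, 4}  B7 = {0, 3}  B8 = {1, 2}
Tree: B1–B2, B1–B3, B1–B4, B4–B5, B3–B6, B6–B7, B4–B8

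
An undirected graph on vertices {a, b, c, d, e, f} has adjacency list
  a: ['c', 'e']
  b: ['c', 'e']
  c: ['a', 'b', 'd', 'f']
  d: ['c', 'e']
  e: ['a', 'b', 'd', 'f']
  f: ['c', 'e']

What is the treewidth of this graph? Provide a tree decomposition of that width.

Each bag holds 3 vertices, so the decomposition has width 2, which upper-bounds the treewidth. For the lower bound, G contains the cycle c–b–e–f–c, so G is not a forest; only forests have treewidth ≤ 1, hence tw(G) ≥ 2. Therefore the treewidth is 2.

Treewidth 2.
One optimal decomposition is:
Bags: B1 = {b, c, e}  B2 = {c, e, f}  B3 = {c, d, e}  B4 = {a, c, e}
Tree: B1–B2, B2–B3, B3–B4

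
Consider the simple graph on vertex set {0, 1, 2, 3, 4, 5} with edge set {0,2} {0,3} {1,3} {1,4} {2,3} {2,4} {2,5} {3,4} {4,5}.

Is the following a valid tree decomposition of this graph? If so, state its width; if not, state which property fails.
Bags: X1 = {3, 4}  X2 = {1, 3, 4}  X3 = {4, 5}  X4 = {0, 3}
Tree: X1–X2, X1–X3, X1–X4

A tree decomposition must satisfy three properties: every vertex lies in some bag; for every edge, both endpoints lie together in some bag; and for every vertex, the bags containing it form a connected subtree. Here vertex 2 appears in no bag, so the decomposition is invalid.

No — vertex 2 appears in no bag.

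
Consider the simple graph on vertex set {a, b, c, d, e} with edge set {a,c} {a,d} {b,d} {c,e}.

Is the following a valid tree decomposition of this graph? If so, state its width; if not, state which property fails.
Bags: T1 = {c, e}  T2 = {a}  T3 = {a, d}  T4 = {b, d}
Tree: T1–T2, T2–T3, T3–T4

A tree decomposition must satisfy three properties: every vertex lies in some bag; for every edge, both endpoints lie together in some bag; and for every vertex, the bags containing it form a connected subtree. Here edge (c,a) lies in no bag, so the decomposition is invalid.

No — edge (c,a) lies in no bag.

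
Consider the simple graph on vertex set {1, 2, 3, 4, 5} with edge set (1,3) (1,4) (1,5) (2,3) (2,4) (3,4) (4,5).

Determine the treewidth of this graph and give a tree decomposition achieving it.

Each bag holds 3 vertices, so the decomposition has width 2, which upper-bounds the treewidth. For the lower bound, the 3 vertices {1, 3, 4} are pairwise adjacent, and any tree decomposition puts a clique entirely inside one bag — forcing width ≥ 2. Hence tw(G) = 2 exactly.

Treewidth 2.
One optimal decomposition is:
Bags: B1 = {1, 3, 4}  B2 = {2, 3, 4}  B3 = {1, 4, 5}
Tree: B1–B2, B1–B3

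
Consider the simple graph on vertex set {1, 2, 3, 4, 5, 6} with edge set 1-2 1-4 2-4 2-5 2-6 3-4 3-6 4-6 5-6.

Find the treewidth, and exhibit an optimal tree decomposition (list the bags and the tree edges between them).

Treewidth 2.
One such decomposition:
Bags: B1 = {2, 4, 6}  B2 = {3, 4, 6}  B3 = {2, 5, 6}  B4 = {1, 2, 4}
Tree: B1–B2, B1–B3, B1–B4

The largest bag has 3 vertices, giving width 2; this decomposition certifies tw(G) ≤ 2. For the lower bound, the 3 vertices {1, 2, 4} are pairwise adjacent, and any tree decomposition puts a clique entirely inside one bag — forcing width ≥ 2. Therefore the treewidth is 2.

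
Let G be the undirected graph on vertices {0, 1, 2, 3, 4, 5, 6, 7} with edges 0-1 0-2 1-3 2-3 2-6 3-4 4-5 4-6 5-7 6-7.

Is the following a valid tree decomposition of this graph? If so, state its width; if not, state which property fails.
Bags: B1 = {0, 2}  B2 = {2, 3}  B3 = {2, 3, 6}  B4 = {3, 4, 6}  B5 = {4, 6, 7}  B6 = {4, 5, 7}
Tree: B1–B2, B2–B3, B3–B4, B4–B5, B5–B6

No — vertex 1 appears in no bag.

A tree decomposition must satisfy three properties: every vertex lies in some bag; for every edge, both endpoints lie together in some bag; and for every vertex, the bags containing it form a connected subtree. Here vertex 1 appears in no bag, so the decomposition is invalid.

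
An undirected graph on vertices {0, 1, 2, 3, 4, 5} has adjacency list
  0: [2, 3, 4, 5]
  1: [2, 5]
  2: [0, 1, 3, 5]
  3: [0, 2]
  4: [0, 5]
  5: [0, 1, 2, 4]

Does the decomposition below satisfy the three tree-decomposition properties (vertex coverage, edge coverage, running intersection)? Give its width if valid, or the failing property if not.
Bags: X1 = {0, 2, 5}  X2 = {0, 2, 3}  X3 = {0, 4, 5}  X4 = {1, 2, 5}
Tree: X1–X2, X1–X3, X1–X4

Checking the three conditions: (i) the bags cover all of {0, 1, 2, 3, 4, 5}; (ii) for each edge, some bag contains both endpoints; (iii) the bags containing any fixed vertex form a subtree. All hold, so the decomposition is valid with width 3 − 1 = 2.

Yes; width 2.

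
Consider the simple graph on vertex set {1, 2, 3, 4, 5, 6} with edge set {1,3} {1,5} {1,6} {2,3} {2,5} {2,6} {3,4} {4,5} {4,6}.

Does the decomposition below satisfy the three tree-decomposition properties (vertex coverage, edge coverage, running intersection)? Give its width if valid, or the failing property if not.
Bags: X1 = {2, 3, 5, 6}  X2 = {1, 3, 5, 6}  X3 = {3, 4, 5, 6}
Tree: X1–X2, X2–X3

Yes; width 3.

Checking the three conditions: (i) the bags cover all of {1, 2, 3, 4, 5, 6}; (ii) for each edge, some bag contains both endpoints; (iii) the bags containing any fixed vertex form a subtree. All hold, so the decomposition is valid with width 4 − 1 = 3.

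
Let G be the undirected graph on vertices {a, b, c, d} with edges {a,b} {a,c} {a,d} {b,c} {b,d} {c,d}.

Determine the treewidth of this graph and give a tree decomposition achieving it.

With just one bag of size 4, the width is 4 − 1 = 3, so tw(G) ≤ 3. Conversely, {a, b, c, d} is a clique of size 4, and the vertices of any clique must share a bag in every tree decomposition; so some bag has ≥ 4 vertices and tw(G) ≥ 3. The upper and lower bounds meet at 3, so that is the treewidth.

Treewidth 3.
One optimal decomposition is:
Bags: B1 = {a, b, c, d}
Tree: (single bag)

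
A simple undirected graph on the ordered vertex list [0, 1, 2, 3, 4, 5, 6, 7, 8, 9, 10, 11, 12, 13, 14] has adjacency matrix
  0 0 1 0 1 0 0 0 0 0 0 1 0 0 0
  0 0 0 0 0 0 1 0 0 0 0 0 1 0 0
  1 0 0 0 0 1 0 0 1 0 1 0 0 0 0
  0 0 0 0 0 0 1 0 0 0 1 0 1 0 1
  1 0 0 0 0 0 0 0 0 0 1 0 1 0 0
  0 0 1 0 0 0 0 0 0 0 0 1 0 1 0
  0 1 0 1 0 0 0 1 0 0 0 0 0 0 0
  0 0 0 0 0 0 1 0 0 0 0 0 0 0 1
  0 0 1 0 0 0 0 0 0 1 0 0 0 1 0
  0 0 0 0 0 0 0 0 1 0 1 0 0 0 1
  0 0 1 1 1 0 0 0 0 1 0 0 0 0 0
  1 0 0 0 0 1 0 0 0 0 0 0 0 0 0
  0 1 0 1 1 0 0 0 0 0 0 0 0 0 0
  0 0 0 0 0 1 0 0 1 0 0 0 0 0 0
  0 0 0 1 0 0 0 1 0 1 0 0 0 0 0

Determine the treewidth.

A width-3 tree decomposition is:
Bags: B1 = {5, 8, 11, 13}  B2 = {2, 5, 8, 11}  B3 = {0, 2, 8, 11}  B4 = {0, 2, 8, 9}  B5 = {0, 2, 9, 10}  B6 = {0, 4, 9, 10}  B7 = {4, 9, 10, 14}  B8 = {3, 4, 10, 14}  B9 = {3, 4, 12, 14}  B10 = {3, 7, 12, 14}  B11 = {3, 6, 7, 12}  B12 = {1, 6, 7, 12}
Tree: B1–B2, B2–B3, B3–B4, B4–B5, B5–B6, B6–B7, B7–B8, B8–B9, B9–B10, B10–B11, B11–B12
The largest bag has 4 vertices, giving width 3; this decomposition certifies tw(G) ≤ 3. For the lower bound: the 4 vertex sets {5,11,13}, {8}, {2}, {0,4,9,10} are disjoint, each induces a connected subgraph, and every pair is joined by at least one edge of G. Contracting each set to a single vertex therefore yields K_{4} as a minor, and since treewidth is minor-monotone, tw(G) ≥ tw(K_{4}) = 3. Therefore the treewidth is 3.

3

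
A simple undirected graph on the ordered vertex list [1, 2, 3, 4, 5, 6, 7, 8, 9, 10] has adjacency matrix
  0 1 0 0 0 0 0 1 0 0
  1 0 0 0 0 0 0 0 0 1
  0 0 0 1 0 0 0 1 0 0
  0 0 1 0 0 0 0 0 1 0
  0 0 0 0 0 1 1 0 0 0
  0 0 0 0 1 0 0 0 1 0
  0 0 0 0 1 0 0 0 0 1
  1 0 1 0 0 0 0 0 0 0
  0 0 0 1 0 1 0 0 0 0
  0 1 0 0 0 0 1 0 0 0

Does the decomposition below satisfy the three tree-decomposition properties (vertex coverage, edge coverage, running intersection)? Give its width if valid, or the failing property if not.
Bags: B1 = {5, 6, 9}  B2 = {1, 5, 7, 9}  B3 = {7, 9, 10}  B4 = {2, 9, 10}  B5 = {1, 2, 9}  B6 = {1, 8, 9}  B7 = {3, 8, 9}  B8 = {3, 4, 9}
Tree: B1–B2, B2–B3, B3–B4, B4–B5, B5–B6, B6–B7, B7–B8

No — bags containing vertex 1 are not connected in the tree.

A tree decomposition must satisfy three properties: every vertex lies in some bag; for every edge, both endpoints lie together in some bag; and for every vertex, the bags containing it form a connected subtree. Here bags containing vertex 1 are not connected in the tree, so the decomposition is invalid.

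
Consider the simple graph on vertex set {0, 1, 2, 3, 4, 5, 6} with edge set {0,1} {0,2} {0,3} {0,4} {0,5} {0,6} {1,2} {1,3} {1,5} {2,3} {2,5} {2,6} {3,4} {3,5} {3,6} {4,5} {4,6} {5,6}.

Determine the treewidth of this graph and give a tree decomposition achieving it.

The largest bag has 5 vertices, giving width 4; this decomposition certifies tw(G) ≤ 4. On the other hand G contains the 5-clique {0, 1, 2, 3, 5}. A clique must lie in a single bag of any decomposition, so no decomposition can have width below 4. Hence tw(G) = 4 exactly.

Treewidth 4.
One such decomposition:
Bags: B1 = {0, 1, 2, 3, 5}  B2 = {0, 2, 3, 5, 6}  B3 = {0, 3, 4, 5, 6}
Tree: B1–B2, B2–B3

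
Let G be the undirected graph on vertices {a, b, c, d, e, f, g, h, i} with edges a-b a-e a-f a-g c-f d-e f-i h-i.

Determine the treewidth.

A width-1 tree decomposition is:
Bags: B1 = {d, e}  B2 = {a, e}  B3 = {a, f}  B4 = {a, g}  B5 = {a, b}  B6 = {f, i}  B7 = {c, f}  B8 = {h, i}
Tree: B1–B2, B2–B3, B2–B4, B2–B5, B3–B6, B6–B7, B6–B8
Each bag holds 2 vertices, so the decomposition has width 1, which upper-bounds the treewidth. G has an edge, so its treewidth is at least 1. Hence tw(G) = 1 exactly.

1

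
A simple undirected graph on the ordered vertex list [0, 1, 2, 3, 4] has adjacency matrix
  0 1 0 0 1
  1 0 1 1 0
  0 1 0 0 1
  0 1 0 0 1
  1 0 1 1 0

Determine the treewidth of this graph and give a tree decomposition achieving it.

Treewidth 2.
One such decomposition:
Bags: B1 = {1, 3, 4}  B2 = {1, 2, 4}  B3 = {0, 1, 4}
Tree: B1–B2, B2–B3

Every bag has size at most 3, so the width is 3 − 1 = 2 and tw(G) ≤ 2. For the lower bound, G contains the cycle 3–4–2–1–3, so G is not a forest; only forests have treewidth ≤ 1, hence tw(G) ≥ 2. Combining the bounds, tw(G) = 2.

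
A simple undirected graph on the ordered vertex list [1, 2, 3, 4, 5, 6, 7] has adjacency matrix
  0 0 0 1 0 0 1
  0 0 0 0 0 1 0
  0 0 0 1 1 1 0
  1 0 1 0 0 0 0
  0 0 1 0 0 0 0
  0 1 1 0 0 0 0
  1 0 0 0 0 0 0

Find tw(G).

A width-1 tree decomposition is:
Bags: B1 = {3, 5}  B2 = {3, 6}  B3 = {2, 6}  B4 = {3, 4}  B5 = {1, 4}  B6 = {1, 7}
Tree: B1–B2, B2–B3, B1–B4, B4–B5, B5–B6
Each bag holds 2 vertices, so the decomposition has width 1, which upper-bounds the treewidth. Since G has at least one edge (e.g. 3–5), it is not an edgeless graph, so tw(G) ≥ 1. Combining the bounds, tw(G) = 1.

1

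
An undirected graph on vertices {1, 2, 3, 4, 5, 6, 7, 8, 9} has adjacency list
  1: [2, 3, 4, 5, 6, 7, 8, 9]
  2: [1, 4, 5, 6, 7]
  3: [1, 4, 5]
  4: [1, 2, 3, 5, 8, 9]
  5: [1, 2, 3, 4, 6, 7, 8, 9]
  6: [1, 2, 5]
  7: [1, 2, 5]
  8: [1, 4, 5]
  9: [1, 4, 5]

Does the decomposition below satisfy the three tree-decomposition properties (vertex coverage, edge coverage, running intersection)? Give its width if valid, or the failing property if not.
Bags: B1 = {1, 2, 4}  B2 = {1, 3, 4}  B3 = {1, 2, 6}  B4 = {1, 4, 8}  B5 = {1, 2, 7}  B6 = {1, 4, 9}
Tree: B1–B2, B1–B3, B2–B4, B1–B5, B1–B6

A tree decomposition must satisfy three properties: every vertex lies in some bag; for every edge, both endpoints lie together in some bag; and for every vertex, the bags containing it form a connected subtree. Here vertex 5 appears in no bag, so the decomposition is invalid.

No — vertex 5 appears in no bag.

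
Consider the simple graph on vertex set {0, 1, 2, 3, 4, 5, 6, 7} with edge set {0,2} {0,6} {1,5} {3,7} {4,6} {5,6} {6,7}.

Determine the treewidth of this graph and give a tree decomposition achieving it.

The largest bag has 2 vertices, giving width 1; this decomposition certifies tw(G) ≤ 1. G has an edge, so its treewidth is at least 1. The upper and lower bounds meet at 1, so that is the treewidth.

Treewidth 1.
One such decomposition:
Bags: B1 = {6, 7}  B2 = {0, 6}  B3 = {5, 6}  B4 = {3, 7}  B5 = {1, 5}  B6 = {0, 2}  B7 = {4, 6}
Tree: B1–B2, B1–B3, B1–B4, B3–B5, B2–B6, B3–B7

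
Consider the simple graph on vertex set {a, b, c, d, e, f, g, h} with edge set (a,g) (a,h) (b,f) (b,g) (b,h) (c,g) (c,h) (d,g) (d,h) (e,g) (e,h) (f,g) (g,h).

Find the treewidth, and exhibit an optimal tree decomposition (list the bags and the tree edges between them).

Each bag holds 3 vertices, so the decomposition has width 2, which upper-bounds the treewidth. On the other hand G contains the 3-clique {d, g, h}. A clique must lie in a single bag of any decomposition, so no decomposition can have width below 2. Therefore the treewidth is 2.

Treewidth 2.
One optimal decomposition is:
Bags: B1 = {c, g, h}  B2 = {b, g, h}  B3 = {e, g, h}  B4 = {d, g, h}  B5 = {b, f, g}  B6 = {a, g, h}
Tree: B1–B2, B1–B3, B3–B4, B2–B5, B2–B6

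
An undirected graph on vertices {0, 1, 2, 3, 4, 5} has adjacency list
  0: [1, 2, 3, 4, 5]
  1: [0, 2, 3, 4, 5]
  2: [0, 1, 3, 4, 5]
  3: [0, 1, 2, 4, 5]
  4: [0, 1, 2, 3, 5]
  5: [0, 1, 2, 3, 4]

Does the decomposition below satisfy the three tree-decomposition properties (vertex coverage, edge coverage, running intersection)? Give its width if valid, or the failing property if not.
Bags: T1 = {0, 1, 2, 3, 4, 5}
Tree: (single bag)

Vertex coverage: the bags together contain {0, 1, 2, 3, 4, 5}, the full vertex set. Edge coverage: each edge of G has both endpoints in at least one bag. Running intersection: for every vertex, the bags containing it form a connected subtree. All three properties hold, so this is a valid tree decomposition of width max|bag| − 1 = 5, and hence tw(G) ≤ 5.

Yes; width 5.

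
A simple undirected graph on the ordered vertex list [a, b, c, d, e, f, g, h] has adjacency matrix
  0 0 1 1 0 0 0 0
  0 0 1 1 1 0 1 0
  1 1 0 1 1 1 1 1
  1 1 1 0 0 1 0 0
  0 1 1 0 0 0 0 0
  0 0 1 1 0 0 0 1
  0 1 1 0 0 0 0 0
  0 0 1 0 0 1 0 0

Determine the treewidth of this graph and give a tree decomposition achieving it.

Treewidth 2.
One optimal decomposition is:
Bags: B1 = {b, c, g}  B2 = {b, c, e}  B3 = {b, c, d}  B4 = {c, d, f}  B5 = {c, f, h}  B6 = {a, c, d}
Tree: B1–B2, B1–B3, B3–B4, B4–B5, B4–B6

Every bag has size at most 3, so the width is 3 − 1 = 2 and tw(G) ≤ 2. On the other hand G contains the 3-clique {a, c, d}. A clique must lie in a single bag of any decomposition, so no decomposition can have width below 2. Hence tw(G) = 2 exactly.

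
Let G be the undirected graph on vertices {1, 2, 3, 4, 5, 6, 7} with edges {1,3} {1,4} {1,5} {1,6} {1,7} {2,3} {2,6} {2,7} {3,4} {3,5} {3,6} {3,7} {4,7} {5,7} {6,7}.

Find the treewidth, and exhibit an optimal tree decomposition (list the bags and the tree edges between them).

Treewidth 3.
One optimal decomposition is:
Bags: B1 = {1, 3, 6, 7}  B2 = {1, 3, 5, 7}  B3 = {2, 3, 6, 7}  B4 = {1, 3, 4, 7}
Tree: B1–B2, B1–B3, B1–B4

The largest bag has 4 vertices, giving width 3; this decomposition certifies tw(G) ≤ 3. On the other hand G contains the 4-clique {1, 3, 4, 7}. A clique must lie in a single bag of any decomposition, so no decomposition can have width below 3. Therefore the treewidth is 3.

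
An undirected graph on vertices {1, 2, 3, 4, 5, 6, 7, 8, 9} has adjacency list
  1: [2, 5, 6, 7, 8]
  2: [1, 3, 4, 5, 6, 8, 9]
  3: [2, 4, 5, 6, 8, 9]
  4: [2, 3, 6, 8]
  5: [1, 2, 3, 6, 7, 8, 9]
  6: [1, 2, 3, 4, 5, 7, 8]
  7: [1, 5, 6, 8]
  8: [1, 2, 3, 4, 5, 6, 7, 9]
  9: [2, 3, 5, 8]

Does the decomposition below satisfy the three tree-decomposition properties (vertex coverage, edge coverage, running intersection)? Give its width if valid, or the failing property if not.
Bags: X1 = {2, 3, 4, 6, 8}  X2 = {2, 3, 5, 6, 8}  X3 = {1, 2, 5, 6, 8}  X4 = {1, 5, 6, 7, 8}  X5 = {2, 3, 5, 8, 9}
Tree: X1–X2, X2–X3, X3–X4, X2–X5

Every vertex of G appears in some bag (union = {1, 2, 3, 4, 5, 6, 7, 8, 9}); every edge is covered by a bag; and for each vertex v the set of bags containing v is connected in the bag tree. The decomposition is therefore valid. The largest bag has 5 vertices, so the width is 4.

Yes; width 4.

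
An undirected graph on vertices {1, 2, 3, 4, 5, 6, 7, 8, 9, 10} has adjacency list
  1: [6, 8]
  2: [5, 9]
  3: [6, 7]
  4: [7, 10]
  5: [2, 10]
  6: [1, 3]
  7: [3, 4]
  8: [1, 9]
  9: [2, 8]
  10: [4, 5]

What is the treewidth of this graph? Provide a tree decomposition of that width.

Treewidth 2.
One such decomposition:
Bags: B1 = {2, 5, 10}  B2 = {2, 9, 10}  B3 = {8, 9, 10}  B4 = {1, 8, 10}  B5 = {1, 6, 10}  B6 = {3, 6, 10}  B7 = {3, 7, 10}  B8 = {4, 7, 10}
Tree: B1–B2, B2–B3, B3–B4, B4–B5, B5–B6, B6–B7, B7–B8

Each bag holds 3 vertices, so the decomposition has width 2, which upper-bounds the treewidth. For the lower bound, G contains the cycle 10–5–2–9–8–1–6–3–7–4–10, so G is not a forest; only forests have treewidth ≤ 1, hence tw(G) ≥ 2. The upper and lower bounds meet at 2, so that is the treewidth.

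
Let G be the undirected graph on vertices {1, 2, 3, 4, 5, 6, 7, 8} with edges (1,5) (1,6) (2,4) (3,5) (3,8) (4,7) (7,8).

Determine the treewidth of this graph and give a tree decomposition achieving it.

Treewidth 1.
Bags: B1 = {2, 4}  B2 = {4, 7}  B3 = {7, 8}  B4 = {3, 8}  B5 = {3, 5}  B6 = {1, 5}  B7 = {1, 6}
Tree: B1–B2, B2–B3, B3–B4, B4–B5, B5–B6, B6–B7

Every bag has size at most 2, so the width is 2 − 1 = 1 and tw(G) ≤ 1. Since G has at least one edge (e.g. 2–4), it is not an edgeless graph, so tw(G) ≥ 1. Hence tw(G) = 1 exactly.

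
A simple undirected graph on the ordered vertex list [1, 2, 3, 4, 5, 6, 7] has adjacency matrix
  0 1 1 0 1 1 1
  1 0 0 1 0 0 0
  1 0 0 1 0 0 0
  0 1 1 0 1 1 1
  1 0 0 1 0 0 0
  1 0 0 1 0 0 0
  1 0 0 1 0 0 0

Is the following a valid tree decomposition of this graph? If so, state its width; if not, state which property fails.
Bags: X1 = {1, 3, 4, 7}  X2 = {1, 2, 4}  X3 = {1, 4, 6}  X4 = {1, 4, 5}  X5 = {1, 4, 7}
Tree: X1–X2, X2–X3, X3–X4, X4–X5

No — bags containing vertex 7 are not connected in the tree.

A tree decomposition must satisfy three properties: every vertex lies in some bag; for every edge, both endpoints lie together in some bag; and for every vertex, the bags containing it form a connected subtree. Here bags containing vertex 7 are not connected in the tree, so the decomposition is invalid.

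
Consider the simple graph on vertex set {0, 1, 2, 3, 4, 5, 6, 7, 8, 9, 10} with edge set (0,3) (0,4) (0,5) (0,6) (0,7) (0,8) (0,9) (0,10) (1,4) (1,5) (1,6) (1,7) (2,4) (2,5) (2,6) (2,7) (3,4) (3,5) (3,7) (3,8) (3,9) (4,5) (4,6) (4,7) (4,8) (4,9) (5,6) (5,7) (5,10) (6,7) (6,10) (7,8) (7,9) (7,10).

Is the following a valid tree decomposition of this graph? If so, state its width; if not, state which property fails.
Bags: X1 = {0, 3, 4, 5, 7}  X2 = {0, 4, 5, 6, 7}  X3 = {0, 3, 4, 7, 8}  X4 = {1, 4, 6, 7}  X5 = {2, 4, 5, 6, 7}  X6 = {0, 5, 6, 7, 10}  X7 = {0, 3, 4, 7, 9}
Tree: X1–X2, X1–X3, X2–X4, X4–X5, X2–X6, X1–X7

No — edge (5,1) lies in no bag.

A tree decomposition must satisfy three properties: every vertex lies in some bag; for every edge, both endpoints lie together in some bag; and for every vertex, the bags containing it form a connected subtree. Here edge (5,1) lies in no bag, so the decomposition is invalid.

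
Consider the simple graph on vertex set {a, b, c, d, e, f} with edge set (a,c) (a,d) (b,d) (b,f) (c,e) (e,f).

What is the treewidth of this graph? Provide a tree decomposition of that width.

Treewidth 2.
One such decomposition:
Bags: B1 = {a, b, d}  B2 = {a, b, c}  B3 = {b, c, e}  B4 = {b, e, f}
Tree: B1–B2, B2–B3, B3–B4

The largest bag has 3 vertices, giving width 2; this decomposition certifies tw(G) ≤ 2. Since b–d–a–c–e–f–b is a cycle in G, G is not acyclic. Forests are exactly the graphs of treewidth ≤ 1, so tw(G) ≥ 2. The upper and lower bounds meet at 2, so that is the treewidth.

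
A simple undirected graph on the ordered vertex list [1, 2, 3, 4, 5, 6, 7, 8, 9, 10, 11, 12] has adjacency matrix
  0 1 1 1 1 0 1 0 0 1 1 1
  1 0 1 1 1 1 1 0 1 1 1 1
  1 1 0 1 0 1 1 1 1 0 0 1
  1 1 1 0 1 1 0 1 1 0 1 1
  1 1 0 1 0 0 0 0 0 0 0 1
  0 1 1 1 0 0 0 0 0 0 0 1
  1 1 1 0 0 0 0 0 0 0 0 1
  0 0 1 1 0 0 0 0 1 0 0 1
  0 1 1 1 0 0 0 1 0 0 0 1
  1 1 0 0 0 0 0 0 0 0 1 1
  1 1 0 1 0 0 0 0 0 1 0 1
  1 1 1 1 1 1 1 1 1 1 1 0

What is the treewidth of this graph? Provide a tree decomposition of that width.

Treewidth 4.
One optimal decomposition is:
Bags: B1 = {1, 2, 3, 4, 12}  B2 = {2, 3, 4, 9, 12}  B3 = {1, 2, 4, 11, 12}  B4 = {1, 2, 3, 7, 12}  B5 = {1, 2, 4, 5, 12}  B6 = {2, 3, 4, 6, 12}  B7 = {3, 4, 8, 9, 12}  B8 = {1, 2, 10, 11, 12}
Tree: B1–B2, B1–B3, B1–B4, B3–B5, B2–B6, B2–B7, B3–B8

Every bag has size at most 5, so the width is 5 − 1 = 4 and tw(G) ≤ 4. On the other hand G contains the 5-clique {3, 4, 8, 9, 12}. A clique must lie in a single bag of any decomposition, so no decomposition can have width below 4. Therefore the treewidth is 4.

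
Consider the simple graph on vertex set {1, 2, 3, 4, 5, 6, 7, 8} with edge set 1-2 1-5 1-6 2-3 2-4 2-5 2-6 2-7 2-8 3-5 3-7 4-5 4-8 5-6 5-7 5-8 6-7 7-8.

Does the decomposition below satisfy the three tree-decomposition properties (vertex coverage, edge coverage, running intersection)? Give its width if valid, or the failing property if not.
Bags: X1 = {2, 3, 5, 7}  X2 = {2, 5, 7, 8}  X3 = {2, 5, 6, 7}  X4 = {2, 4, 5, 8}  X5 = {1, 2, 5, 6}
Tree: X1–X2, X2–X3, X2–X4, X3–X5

Yes; width 3.

Vertex coverage: the bags together contain {1, 2, 3, 4, 5, 6, 7, 8}, the full vertex set. Edge coverage: each edge of G has both endpoints in at least one bag. Running intersection: for every vertex, the bags containing it form a connected subtree. All three properties hold, so this is a valid tree decomposition of width max|bag| − 1 = 3, and hence tw(G) ≤ 3.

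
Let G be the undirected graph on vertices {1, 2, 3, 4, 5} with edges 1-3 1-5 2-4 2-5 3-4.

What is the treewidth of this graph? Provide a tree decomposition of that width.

Every bag has size at most 3, so the width is 3 − 1 = 2 and tw(G) ≤ 2. For the lower bound, G contains the cycle 3–4–2–5–1–3, so G is not a forest; only forests have treewidth ≤ 1, hence tw(G) ≥ 2. The upper and lower bounds meet at 2, so that is the treewidth.

Treewidth 2.
Bags: B1 = {2, 3, 4}  B2 = {2, 3, 5}  B3 = {1, 3, 5}
Tree: B1–B2, B2–B3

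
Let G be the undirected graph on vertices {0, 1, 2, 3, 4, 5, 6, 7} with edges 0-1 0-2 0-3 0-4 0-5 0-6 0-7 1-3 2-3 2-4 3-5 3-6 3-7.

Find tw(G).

A width-2 tree decomposition is:
Bags: B1 = {0, 3, 7}  B2 = {0, 3, 5}  B3 = {0, 1, 3}  B4 = {0, 3, 6}  B5 = {0, 2, 3}  B6 = {0, 2, 4}
Tree: B1–B2, B2–B3, B2–B4, B2–B5, B5–B6
Every bag has size at most 3, so the width is 3 − 1 = 2 and tw(G) ≤ 2. For the lower bound, the 3 vertices {0, 1, 3} are pairwise adjacent, and any tree decomposition puts a clique entirely inside one bag — forcing width ≥ 2. Combining the bounds, tw(G) = 2.

2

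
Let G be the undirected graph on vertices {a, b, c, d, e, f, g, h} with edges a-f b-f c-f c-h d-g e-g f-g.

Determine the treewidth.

1

A width-1 tree decomposition is:
Bags: B1 = {c, h}  B2 = {c, f}  B3 = {b, f}  B4 = {f, g}  B5 = {d, g}  B6 = {e, g}  B7 = {a, f}
Tree: B1–B2, B2–B3, B2–B4, B4–B5, B5–B6, B4–B7
Every bag has size at most 2, so the width is 2 − 1 = 1 and tw(G) ≤ 1. Any graph with an edge has treewidth ≥ 1, and G has the edge c–h. The upper and lower bounds meet at 1, so that is the treewidth.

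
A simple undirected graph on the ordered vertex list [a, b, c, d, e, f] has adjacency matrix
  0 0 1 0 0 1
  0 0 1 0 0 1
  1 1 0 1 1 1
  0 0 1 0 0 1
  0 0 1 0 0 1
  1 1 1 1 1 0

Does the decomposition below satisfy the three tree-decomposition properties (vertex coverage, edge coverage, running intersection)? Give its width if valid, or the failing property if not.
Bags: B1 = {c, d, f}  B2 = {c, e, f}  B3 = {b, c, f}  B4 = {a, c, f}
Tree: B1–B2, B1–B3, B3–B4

Every vertex of G appears in some bag (union = {a, b, c, d, e, f}); every edge is covered by a bag; and for each vertex v the set of bags containing v is connected in the bag tree. The decomposition is therefore valid. The largest bag has 3 vertices, so the width is 2.

Yes; width 2.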